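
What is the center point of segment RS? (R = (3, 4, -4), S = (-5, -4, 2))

M = ((x₁+x₂)/2, (y₁+y₂)/2, (z₁+z₂)/2)
  = ((3 - 5)/2, (4 - 4)/2, (-4 + 2)/2)
  = (-2/2, 0/2, -2/2)
  = (-1, 0, -1)

(-1, 0, -1)


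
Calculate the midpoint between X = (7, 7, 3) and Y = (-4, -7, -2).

M = ((x₁+x₂)/2, (y₁+y₂)/2, (z₁+z₂)/2)
  = ((7 - 4)/2, (7 - 7)/2, (3 - 2)/2)
  = (3/2, 0/2, 1/2)
  = (1.5, 0, 0.5)

(1.5, 0, 0.5)


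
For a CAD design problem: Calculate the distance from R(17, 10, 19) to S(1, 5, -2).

d = √[(x₂-x₁)² + (y₂-y₁)² + (z₂-z₁)²]
  = √[(-16)² + (-5)² + (-21)²]
  = √[256 + 25 + 441]
  = √722
  ≈ 26.87

26.87


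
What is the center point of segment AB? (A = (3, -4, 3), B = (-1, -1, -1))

M = ((x₁+x₂)/2, (y₁+y₂)/2, (z₁+z₂)/2)
  = ((3 - 1)/2, (-4 - 1)/2, (3 - 1)/2)
  = (2/2, -5/2, 2/2)
  = (1, -2.5, 1)

(1, -2.5, 1)


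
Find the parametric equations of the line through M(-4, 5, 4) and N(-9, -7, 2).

Direction vector d = N - M = (-9 + 4, -7 - 5, 2 - 4) = (-5, -12, -2)
Parametric form r = M + t·d:
x = -4 - 5t, y = 5 - 12t, z = 4 - 2t

x = -4 - 5t, y = 5 - 12t, z = 4 - 2t


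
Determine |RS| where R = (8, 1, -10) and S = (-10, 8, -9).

d = √[(x₂-x₁)² + (y₂-y₁)² + (z₂-z₁)²]
  = √[(-18)² + 7² + 1²]
  = √[324 + 49 + 1]
  = √374
  ≈ 19.34

19.34


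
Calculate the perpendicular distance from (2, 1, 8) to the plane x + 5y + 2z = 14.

distance = |a·x₀ + b·y₀ + c·z₀ - d| / √(a² + b² + c²)
  = |1·2 + 5·1 + 2·8 - 14| / √(1² + 5² + 2²)
  = |2 + 5 + 16 - 14| / √(1 + 25 + 4)
  = |9| / √30
  = 9 / 5.477
  ≈ 1.643

1.643


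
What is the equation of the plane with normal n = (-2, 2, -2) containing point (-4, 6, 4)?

The plane through P with normal n = (a, b, c) satisfies n·(r - P) = 0,
i.e. ax + by + cz = a·x₀ + b·y₀ + c·z₀.
d = (-2)·(-4) + 2·6 + (-2)·4
  = 8 + 12 - 8
  = 12
Equation: -2x + 2y - 2z = 12

-2x + 2y - 2z = 12


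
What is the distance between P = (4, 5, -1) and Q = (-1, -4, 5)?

d = √[(x₂-x₁)² + (y₂-y₁)² + (z₂-z₁)²]
  = √[(-5)² + (-9)² + 6²]
  = √[25 + 81 + 36]
  = √142
  ≈ 11.92

11.92


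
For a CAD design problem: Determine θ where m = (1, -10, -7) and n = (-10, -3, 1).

m·n = 1·(-10) + (-10)·(-3) + (-7)·1 = -10 + 30 - 7 = 13
|m| = √(1² + (-10)² + (-7)²) = √150 ≈ 12.25
|n| = √((-10)² + (-3)² + 1²) = √110 ≈ 10.49
cos θ = (m·n)/(|m||n|) = 13/(12.25·10.49) ≈ 0.1012
θ = arccos(0.1012) ≈ 84.19°

84.19°


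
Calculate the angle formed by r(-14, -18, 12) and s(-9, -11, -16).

r·s = (-14)·(-9) + (-18)·(-11) + 12·(-16) = 126 + 198 - 192 = 132
|r| = √((-14)² + (-18)² + 12²) = √664 ≈ 25.77
|s| = √((-9)² + (-11)² + (-16)²) = √458 ≈ 21.4
cos θ = (r·s)/(|r||s|) = 132/(25.77·21.4) ≈ 0.2394
θ = arccos(0.2394) ≈ 76.15°

76.15°


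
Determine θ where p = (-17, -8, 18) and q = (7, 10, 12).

p·q = (-17)·7 + (-8)·10 + 18·12 = -119 - 80 + 216 = 17
|p| = √((-17)² + (-8)² + 18²) = √677 ≈ 26.02
|q| = √(7² + 10² + 12²) = √293 ≈ 17.12
cos θ = (p·q)/(|p||q|) = 17/(26.02·17.12) ≈ 0.03817
θ = arccos(0.03817) ≈ 87.81°

87.81°


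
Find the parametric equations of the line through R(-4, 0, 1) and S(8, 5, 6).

Direction vector d = S - R = (8 + 4, 5 + 0, 6 - 1) = (12, 5, 5)
Parametric form r = R + t·d:
x = -4 + 12t, y = 0 + 5t, z = 1 + 5t

x = -4 + 12t, y = 0 + 5t, z = 1 + 5t


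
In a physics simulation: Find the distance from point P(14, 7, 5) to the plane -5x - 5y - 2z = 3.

distance = |a·x₀ + b·y₀ + c·z₀ - d| / √(a² + b² + c²)
  = |(-5)·14 + (-5)·7 + (-2)·5 - 3| / √((-5)² + (-5)² + (-2)²)
  = |-70 - 35 - 10 - 3| / √(25 + 25 + 4)
  = |-118| / √54
  = 118 / 7.348
  ≈ 16.06

16.06


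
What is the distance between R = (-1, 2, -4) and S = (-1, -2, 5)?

d = √[(x₂-x₁)² + (y₂-y₁)² + (z₂-z₁)²]
  = √[0² + (-4)² + 9²]
  = √[0 + 16 + 81]
  = √97
  ≈ 9.849

9.849


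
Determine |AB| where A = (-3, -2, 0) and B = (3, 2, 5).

d = √[(x₂-x₁)² + (y₂-y₁)² + (z₂-z₁)²]
  = √[6² + 4² + 5²]
  = √[36 + 16 + 25]
  = √77
  ≈ 8.775

8.775


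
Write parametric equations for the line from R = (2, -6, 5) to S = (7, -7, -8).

Direction vector d = S - R = (7 - 2, -7 + 6, -8 - 5) = (5, -1, -13)
Parametric form r = R + t·d:
x = 2 + 5t, y = -6 - t, z = 5 - 13t

x = 2 + 5t, y = -6 - t, z = 5 - 13t


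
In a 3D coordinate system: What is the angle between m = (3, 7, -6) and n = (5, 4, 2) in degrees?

m·n = 3·5 + 7·4 + (-6)·2 = 15 + 28 - 12 = 31
|m| = √(3² + 7² + (-6)²) = √94 ≈ 9.695
|n| = √(5² + 4² + 2²) = √45 ≈ 6.708
cos θ = (m·n)/(|m||n|) = 31/(9.695·6.708) ≈ 0.4766
θ = arccos(0.4766) ≈ 61.53°

61.53°


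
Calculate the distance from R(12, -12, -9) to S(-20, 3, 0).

d = √[(x₂-x₁)² + (y₂-y₁)² + (z₂-z₁)²]
  = √[(-32)² + 15² + 9²]
  = √[1024 + 225 + 81]
  = √1330
  ≈ 36.47

36.47


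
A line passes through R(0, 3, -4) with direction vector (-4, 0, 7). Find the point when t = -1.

P(t) = R + t·d
  = (0 + (-4)·(-1), 3 + 0·(-1), -4 + 7·(-1))
  = (0 + 4, 3 + 0, -4 - 7)
  = (4, 3, -11)

(4, 3, -11)


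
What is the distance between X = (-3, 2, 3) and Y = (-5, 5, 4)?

d = √[(x₂-x₁)² + (y₂-y₁)² + (z₂-z₁)²]
  = √[(-2)² + 3² + 1²]
  = √[4 + 9 + 1]
  = √14
  ≈ 3.742

3.742


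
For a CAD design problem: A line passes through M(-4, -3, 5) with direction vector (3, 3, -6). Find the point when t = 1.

P(t) = M + t·d
  = (-4 + 3·1, -3 + 3·1, 5 + (-6)·1)
  = (-4 + 3, -3 + 3, 5 - 6)
  = (-1, 0, -1)

(-1, 0, -1)


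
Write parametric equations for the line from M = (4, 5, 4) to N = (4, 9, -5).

Direction vector d = N - M = (4 - 4, 9 - 5, -5 - 4) = (0, 4, -9)
Parametric form r = M + t·d:
x = 4, y = 5 + 4t, z = 4 - 9t

x = 4, y = 5 + 4t, z = 4 - 9t


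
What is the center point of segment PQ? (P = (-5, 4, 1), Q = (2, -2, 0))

M = ((x₁+x₂)/2, (y₁+y₂)/2, (z₁+z₂)/2)
  = ((-5 + 2)/2, (4 - 2)/2, (1 + 0)/2)
  = (-3/2, 2/2, 1/2)
  = (-1.5, 1, 0.5)

(-1.5, 1, 0.5)


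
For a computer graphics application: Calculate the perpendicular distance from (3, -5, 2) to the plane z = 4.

distance = |a·x₀ + b·y₀ + c·z₀ - d| / √(a² + b² + c²)
  = |0·3 + 0·(-5) + 1·2 - 4| / √(0² + 0² + 1²)
  = |0 + 0 + 2 - 4| / √(0 + 0 + 1)
  = |-2| / √1
  = 2 / 1
  ≈ 2

2


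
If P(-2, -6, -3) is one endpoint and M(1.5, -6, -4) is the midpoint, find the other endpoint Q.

Q = 2M - P
  = (2·1.5 - (-2), 2·(-6) - (-6), 2·(-4) - (-3))
  = (3 + 2, -12 + 6, -8 + 3)
  = (5, -6, -5)

(5, -6, -5)


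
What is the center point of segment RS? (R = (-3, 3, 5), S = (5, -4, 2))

M = ((x₁+x₂)/2, (y₁+y₂)/2, (z₁+z₂)/2)
  = ((-3 + 5)/2, (3 - 4)/2, (5 + 2)/2)
  = (2/2, -1/2, 7/2)
  = (1, -0.5, 3.5)

(1, -0.5, 3.5)


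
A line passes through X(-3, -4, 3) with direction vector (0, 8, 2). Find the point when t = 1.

P(t) = X + t·d
  = (-3 + 0·1, -4 + 8·1, 3 + 2·1)
  = (-3 + 0, -4 + 8, 3 + 2)
  = (-3, 4, 5)

(-3, 4, 5)


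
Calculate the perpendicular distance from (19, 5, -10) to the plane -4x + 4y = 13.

distance = |a·x₀ + b·y₀ + c·z₀ - d| / √(a² + b² + c²)
  = |(-4)·19 + 4·5 + 0·(-10) - 13| / √((-4)² + 4² + 0²)
  = |-76 + 20 + 0 - 13| / √(16 + 16 + 0)
  = |-69| / √32
  = 69 / 5.657
  ≈ 12.2

12.2


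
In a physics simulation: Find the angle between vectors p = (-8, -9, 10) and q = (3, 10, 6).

p·q = (-8)·3 + (-9)·10 + 10·6 = -24 - 90 + 60 = -54
|p| = √((-8)² + (-9)² + 10²) = √245 ≈ 15.65
|q| = √(3² + 10² + 6²) = √145 ≈ 12.04
cos θ = (p·q)/(|p||q|) = -54/(15.65·12.04) ≈ -0.2865
θ = arccos(-0.2865) ≈ 106.6°

106.6°


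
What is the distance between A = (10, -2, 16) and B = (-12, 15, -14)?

d = √[(x₂-x₁)² + (y₂-y₁)² + (z₂-z₁)²]
  = √[(-22)² + 17² + (-30)²]
  = √[484 + 289 + 900]
  = √1673
  ≈ 40.9

40.9


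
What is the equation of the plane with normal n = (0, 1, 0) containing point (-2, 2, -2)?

The plane through P with normal n = (a, b, c) satisfies n·(r - P) = 0,
i.e. ax + by + cz = a·x₀ + b·y₀ + c·z₀.
d = 0·(-2) + 1·2 + 0·(-2)
  = 0 + 2 + 0
  = 2
Equation: y = 2

y = 2


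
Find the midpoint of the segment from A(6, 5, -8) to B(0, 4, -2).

M = ((x₁+x₂)/2, (y₁+y₂)/2, (z₁+z₂)/2)
  = ((6 + 0)/2, (5 + 4)/2, (-8 - 2)/2)
  = (6/2, 9/2, -10/2)
  = (3, 4.5, -5)

(3, 4.5, -5)


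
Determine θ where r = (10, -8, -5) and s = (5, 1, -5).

r·s = 10·5 + (-8)·1 + (-5)·(-5) = 50 - 8 + 25 = 67
|r| = √(10² + (-8)² + (-5)²) = √189 ≈ 13.75
|s| = √(5² + 1² + (-5)²) = √51 ≈ 7.141
cos θ = (r·s)/(|r||s|) = 67/(13.75·7.141) ≈ 0.6824
θ = arccos(0.6824) ≈ 46.97°

46.97°


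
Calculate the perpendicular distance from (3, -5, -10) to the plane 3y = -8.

distance = |a·x₀ + b·y₀ + c·z₀ - d| / √(a² + b² + c²)
  = |0·3 + 3·(-5) + 0·(-10) - (-8)| / √(0² + 3² + 0²)
  = |0 - 15 + 0 + 8| / √(0 + 9 + 0)
  = |-7| / √9
  = 7 / 3
  ≈ 2.333

2.333


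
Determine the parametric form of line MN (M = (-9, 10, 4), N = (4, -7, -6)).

Direction vector d = N - M = (4 + 9, -7 - 10, -6 - 4) = (13, -17, -10)
Parametric form r = M + t·d:
x = -9 + 13t, y = 10 - 17t, z = 4 - 10t

x = -9 + 13t, y = 10 - 17t, z = 4 - 10t


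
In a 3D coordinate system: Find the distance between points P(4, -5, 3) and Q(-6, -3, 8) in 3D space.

d = √[(x₂-x₁)² + (y₂-y₁)² + (z₂-z₁)²]
  = √[(-10)² + 2² + 5²]
  = √[100 + 4 + 25]
  = √129
  ≈ 11.36

11.36


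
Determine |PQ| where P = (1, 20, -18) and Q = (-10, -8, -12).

d = √[(x₂-x₁)² + (y₂-y₁)² + (z₂-z₁)²]
  = √[(-11)² + (-28)² + 6²]
  = √[121 + 784 + 36]
  = √941
  ≈ 30.68

30.68


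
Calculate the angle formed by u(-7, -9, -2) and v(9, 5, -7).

u·v = (-7)·9 + (-9)·5 + (-2)·(-7) = -63 - 45 + 14 = -94
|u| = √((-7)² + (-9)² + (-2)²) = √134 ≈ 11.58
|v| = √(9² + 5² + (-7)²) = √155 ≈ 12.45
cos θ = (u·v)/(|u||v|) = -94/(11.58·12.45) ≈ -0.6522
θ = arccos(-0.6522) ≈ 130.7°

130.7°


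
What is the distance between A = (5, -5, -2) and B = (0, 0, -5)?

d = √[(x₂-x₁)² + (y₂-y₁)² + (z₂-z₁)²]
  = √[(-5)² + 5² + (-3)²]
  = √[25 + 25 + 9]
  = √59
  ≈ 7.681

7.681


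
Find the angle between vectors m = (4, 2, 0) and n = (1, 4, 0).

m·n = 4·1 + 2·4 + 0·0 = 4 + 8 + 0 = 12
|m| = √(4² + 2² + 0²) = √20 ≈ 4.472
|n| = √(1² + 4² + 0²) = √17 ≈ 4.123
cos θ = (m·n)/(|m||n|) = 12/(4.472·4.123) ≈ 0.6508
θ = arccos(0.6508) ≈ 49.4°

49.4°


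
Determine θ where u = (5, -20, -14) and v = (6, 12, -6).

u·v = 5·6 + (-20)·12 + (-14)·(-6) = 30 - 240 + 84 = -126
|u| = √(5² + (-20)² + (-14)²) = √621 ≈ 24.92
|v| = √(6² + 12² + (-6)²) = √216 ≈ 14.7
cos θ = (u·v)/(|u||v|) = -126/(24.92·14.7) ≈ -0.344
θ = arccos(-0.344) ≈ 110.1°

110.1°


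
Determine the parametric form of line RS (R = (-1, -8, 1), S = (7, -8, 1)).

Direction vector d = S - R = (7 + 1, -8 + 8, 1 - 1) = (8, 0, 0)
Parametric form r = R + t·d:
x = -1 + 8t, y = -8, z = 1

x = -1 + 8t, y = -8, z = 1


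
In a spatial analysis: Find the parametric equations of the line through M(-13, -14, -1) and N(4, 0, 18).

Direction vector d = N - M = (4 + 13, 0 + 14, 18 + 1) = (17, 14, 19)
Parametric form r = M + t·d:
x = -13 + 17t, y = -14 + 14t, z = -1 + 19t

x = -13 + 17t, y = -14 + 14t, z = -1 + 19t


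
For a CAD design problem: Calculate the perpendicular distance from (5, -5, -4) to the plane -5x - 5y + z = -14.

distance = |a·x₀ + b·y₀ + c·z₀ - d| / √(a² + b² + c²)
  = |(-5)·5 + (-5)·(-5) + 1·(-4) - (-14)| / √((-5)² + (-5)² + 1²)
  = |-25 + 25 - 4 + 14| / √(25 + 25 + 1)
  = |10| / √51
  = 10 / 7.141
  ≈ 1.4

1.4


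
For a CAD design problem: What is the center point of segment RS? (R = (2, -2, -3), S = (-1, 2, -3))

M = ((x₁+x₂)/2, (y₁+y₂)/2, (z₁+z₂)/2)
  = ((2 - 1)/2, (-2 + 2)/2, (-3 - 3)/2)
  = (1/2, 0/2, -6/2)
  = (0.5, 0, -3)

(0.5, 0, -3)


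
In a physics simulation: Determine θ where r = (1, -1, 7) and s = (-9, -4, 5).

r·s = 1·(-9) + (-1)·(-4) + 7·5 = -9 + 4 + 35 = 30
|r| = √(1² + (-1)² + 7²) = √51 ≈ 7.141
|s| = √((-9)² + (-4)² + 5²) = √122 ≈ 11.05
cos θ = (r·s)/(|r||s|) = 30/(7.141·11.05) ≈ 0.3803
θ = arccos(0.3803) ≈ 67.65°

67.65°


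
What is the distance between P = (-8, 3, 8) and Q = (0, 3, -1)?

d = √[(x₂-x₁)² + (y₂-y₁)² + (z₂-z₁)²]
  = √[8² + 0² + (-9)²]
  = √[64 + 0 + 81]
  = √145
  ≈ 12.04

12.04


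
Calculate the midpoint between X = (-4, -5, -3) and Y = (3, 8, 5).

M = ((x₁+x₂)/2, (y₁+y₂)/2, (z₁+z₂)/2)
  = ((-4 + 3)/2, (-5 + 8)/2, (-3 + 5)/2)
  = (-1/2, 3/2, 2/2)
  = (-0.5, 1.5, 1)

(-0.5, 1.5, 1)


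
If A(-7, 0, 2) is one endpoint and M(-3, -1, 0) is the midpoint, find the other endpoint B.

B = 2M - A
  = (2·(-3) - (-7), 2·(-1) - 0, 2·0 - 2)
  = (-6 + 7, -2 + 0, 0 - 2)
  = (1, -2, -2)

(1, -2, -2)


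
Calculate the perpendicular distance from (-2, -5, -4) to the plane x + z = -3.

distance = |a·x₀ + b·y₀ + c·z₀ - d| / √(a² + b² + c²)
  = |1·(-2) + 0·(-5) + 1·(-4) - (-3)| / √(1² + 0² + 1²)
  = |-2 + 0 - 4 + 3| / √(1 + 0 + 1)
  = |-3| / √2
  = 3 / 1.414
  ≈ 2.121

2.121


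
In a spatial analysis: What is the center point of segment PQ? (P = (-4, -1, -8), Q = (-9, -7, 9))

M = ((x₁+x₂)/2, (y₁+y₂)/2, (z₁+z₂)/2)
  = ((-4 - 9)/2, (-1 - 7)/2, (-8 + 9)/2)
  = (-13/2, -8/2, 1/2)
  = (-6.5, -4, 0.5)

(-6.5, -4, 0.5)


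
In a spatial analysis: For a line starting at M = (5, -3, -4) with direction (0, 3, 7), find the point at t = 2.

P(t) = M + t·d
  = (5 + 0·2, -3 + 3·2, -4 + 7·2)
  = (5 + 0, -3 + 6, -4 + 14)
  = (5, 3, 10)

(5, 3, 10)


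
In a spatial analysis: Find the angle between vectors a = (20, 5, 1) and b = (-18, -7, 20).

a·b = 20·(-18) + 5·(-7) + 1·20 = -360 - 35 + 20 = -375
|a| = √(20² + 5² + 1²) = √426 ≈ 20.64
|b| = √((-18)² + (-7)² + 20²) = √773 ≈ 27.8
cos θ = (a·b)/(|a||b|) = -375/(20.64·27.8) ≈ -0.6535
θ = arccos(-0.6535) ≈ 130.8°

130.8°


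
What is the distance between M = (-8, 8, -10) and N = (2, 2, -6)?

d = √[(x₂-x₁)² + (y₂-y₁)² + (z₂-z₁)²]
  = √[10² + (-6)² + 4²]
  = √[100 + 36 + 16]
  = √152
  ≈ 12.33

12.33


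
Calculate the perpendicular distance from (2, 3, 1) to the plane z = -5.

distance = |a·x₀ + b·y₀ + c·z₀ - d| / √(a² + b² + c²)
  = |0·2 + 0·3 + 1·1 - (-5)| / √(0² + 0² + 1²)
  = |0 + 0 + 1 + 5| / √(0 + 0 + 1)
  = |6| / √1
  = 6 / 1
  ≈ 6

6


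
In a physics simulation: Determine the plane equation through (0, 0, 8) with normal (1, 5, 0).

The plane through P with normal n = (a, b, c) satisfies n·(r - P) = 0,
i.e. ax + by + cz = a·x₀ + b·y₀ + c·z₀.
d = 1·0 + 5·0 + 0·8
  = 0 + 0 + 0
  = 0
Equation: x + 5y = 0

x + 5y = 0


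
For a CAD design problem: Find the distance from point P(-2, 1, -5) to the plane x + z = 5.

distance = |a·x₀ + b·y₀ + c·z₀ - d| / √(a² + b² + c²)
  = |1·(-2) + 0·1 + 1·(-5) - 5| / √(1² + 0² + 1²)
  = |-2 + 0 - 5 - 5| / √(1 + 0 + 1)
  = |-12| / √2
  = 12 / 1.414
  ≈ 8.485

8.485


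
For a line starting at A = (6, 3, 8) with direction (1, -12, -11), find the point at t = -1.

P(t) = A + t·d
  = (6 + 1·(-1), 3 + (-12)·(-1), 8 + (-11)·(-1))
  = (6 - 1, 3 + 12, 8 + 11)
  = (5, 15, 19)

(5, 15, 19)


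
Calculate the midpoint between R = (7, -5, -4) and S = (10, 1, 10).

M = ((x₁+x₂)/2, (y₁+y₂)/2, (z₁+z₂)/2)
  = ((7 + 10)/2, (-5 + 1)/2, (-4 + 10)/2)
  = (17/2, -4/2, 6/2)
  = (8.5, -2, 3)

(8.5, -2, 3)


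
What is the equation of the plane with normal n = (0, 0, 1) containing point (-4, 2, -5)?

The plane through P with normal n = (a, b, c) satisfies n·(r - P) = 0,
i.e. ax + by + cz = a·x₀ + b·y₀ + c·z₀.
d = 0·(-4) + 0·2 + 1·(-5)
  = 0 + 0 - 5
  = -5
Equation: z = -5

z = -5


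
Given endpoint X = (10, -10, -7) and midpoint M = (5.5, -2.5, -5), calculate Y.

Y = 2M - X
  = (2·5.5 - 10, 2·(-2.5) - (-10), 2·(-5) - (-7))
  = (11 - 10, -5 + 10, -10 + 7)
  = (1, 5, -3)

(1, 5, -3)


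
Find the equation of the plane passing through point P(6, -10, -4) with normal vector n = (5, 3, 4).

The plane through P with normal n = (a, b, c) satisfies n·(r - P) = 0,
i.e. ax + by + cz = a·x₀ + b·y₀ + c·z₀.
d = 5·6 + 3·(-10) + 4·(-4)
  = 30 - 30 - 16
  = -16
Equation: 5x + 3y + 4z = -16

5x + 3y + 4z = -16


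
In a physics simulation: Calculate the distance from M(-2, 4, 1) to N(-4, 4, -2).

d = √[(x₂-x₁)² + (y₂-y₁)² + (z₂-z₁)²]
  = √[(-2)² + 0² + (-3)²]
  = √[4 + 0 + 9]
  = √13
  ≈ 3.606

3.606


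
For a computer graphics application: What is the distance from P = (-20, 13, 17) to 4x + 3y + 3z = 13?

distance = |a·x₀ + b·y₀ + c·z₀ - d| / √(a² + b² + c²)
  = |4·(-20) + 3·13 + 3·17 - 13| / √(4² + 3² + 3²)
  = |-80 + 39 + 51 - 13| / √(16 + 9 + 9)
  = |-3| / √34
  = 3 / 5.831
  ≈ 0.5145

0.5145


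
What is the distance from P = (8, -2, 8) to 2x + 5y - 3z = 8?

distance = |a·x₀ + b·y₀ + c·z₀ - d| / √(a² + b² + c²)
  = |2·8 + 5·(-2) + (-3)·8 - 8| / √(2² + 5² + (-3)²)
  = |16 - 10 - 24 - 8| / √(4 + 25 + 9)
  = |-26| / √38
  = 26 / 6.164
  ≈ 4.218

4.218


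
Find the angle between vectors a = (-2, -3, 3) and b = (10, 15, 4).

a·b = (-2)·10 + (-3)·15 + 3·4 = -20 - 45 + 12 = -53
|a| = √((-2)² + (-3)² + 3²) = √22 ≈ 4.69
|b| = √(10² + 15² + 4²) = √341 ≈ 18.47
cos θ = (a·b)/(|a||b|) = -53/(4.69·18.47) ≈ -0.6119
θ = arccos(-0.6119) ≈ 127.7°

127.7°


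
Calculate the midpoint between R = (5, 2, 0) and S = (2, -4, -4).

M = ((x₁+x₂)/2, (y₁+y₂)/2, (z₁+z₂)/2)
  = ((5 + 2)/2, (2 - 4)/2, (0 - 4)/2)
  = (7/2, -2/2, -4/2)
  = (3.5, -1, -2)

(3.5, -1, -2)


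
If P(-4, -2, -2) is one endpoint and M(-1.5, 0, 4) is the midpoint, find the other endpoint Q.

Q = 2M - P
  = (2·(-1.5) - (-4), 2·0 - (-2), 2·4 - (-2))
  = (-3 + 4, 0 + 2, 8 + 2)
  = (1, 2, 10)

(1, 2, 10)


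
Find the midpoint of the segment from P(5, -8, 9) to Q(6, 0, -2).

M = ((x₁+x₂)/2, (y₁+y₂)/2, (z₁+z₂)/2)
  = ((5 + 6)/2, (-8 + 0)/2, (9 - 2)/2)
  = (11/2, -8/2, 7/2)
  = (5.5, -4, 3.5)

(5.5, -4, 3.5)


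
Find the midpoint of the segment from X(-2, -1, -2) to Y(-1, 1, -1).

M = ((x₁+x₂)/2, (y₁+y₂)/2, (z₁+z₂)/2)
  = ((-2 - 1)/2, (-1 + 1)/2, (-2 - 1)/2)
  = (-3/2, 0/2, -3/2)
  = (-1.5, 0, -1.5)

(-1.5, 0, -1.5)


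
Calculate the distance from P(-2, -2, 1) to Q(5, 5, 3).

d = √[(x₂-x₁)² + (y₂-y₁)² + (z₂-z₁)²]
  = √[7² + 7² + 2²]
  = √[49 + 49 + 4]
  = √102
  ≈ 10.1

10.1


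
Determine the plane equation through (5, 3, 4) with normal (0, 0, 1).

The plane through P with normal n = (a, b, c) satisfies n·(r - P) = 0,
i.e. ax + by + cz = a·x₀ + b·y₀ + c·z₀.
d = 0·5 + 0·3 + 1·4
  = 0 + 0 + 4
  = 4
Equation: z = 4

z = 4


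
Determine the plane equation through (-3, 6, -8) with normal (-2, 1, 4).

The plane through P with normal n = (a, b, c) satisfies n·(r - P) = 0,
i.e. ax + by + cz = a·x₀ + b·y₀ + c·z₀.
d = (-2)·(-3) + 1·6 + 4·(-8)
  = 6 + 6 - 32
  = -20
Equation: -2x + y + 4z = -20

-2x + y + 4z = -20


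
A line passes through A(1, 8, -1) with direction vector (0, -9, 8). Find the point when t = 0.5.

P(t) = A + t·d
  = (1 + 0·0.5, 8 + (-9)·0.5, -1 + 8·0.5)
  = (1 + 0, 8 - 4.5, -1 + 4)
  = (1, 3.5, 3)

(1, 3.5, 3)


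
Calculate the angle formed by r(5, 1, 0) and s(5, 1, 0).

r·s = 5·5 + 1·1 + 0·0 = 25 + 1 + 0 = 26
|r| = √(5² + 1² + 0²) = √26 ≈ 5.099
|s| = √(5² + 1² + 0²) = √26 ≈ 5.099
cos θ = (r·s)/(|r||s|) = 26/(5.099·5.099) ≈ 1
θ = arccos(1) ≈ 0°

0°


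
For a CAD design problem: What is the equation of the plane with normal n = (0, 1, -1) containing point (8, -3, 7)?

The plane through P with normal n = (a, b, c) satisfies n·(r - P) = 0,
i.e. ax + by + cz = a·x₀ + b·y₀ + c·z₀.
d = 0·8 + 1·(-3) + (-1)·7
  = 0 - 3 - 7
  = -10
Equation: y - z = -10

y - z = -10


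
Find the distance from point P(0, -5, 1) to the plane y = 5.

distance = |a·x₀ + b·y₀ + c·z₀ - d| / √(a² + b² + c²)
  = |0·0 + 1·(-5) + 0·1 - 5| / √(0² + 1² + 0²)
  = |0 - 5 + 0 - 5| / √(0 + 1 + 0)
  = |-10| / √1
  = 10 / 1
  ≈ 10

10


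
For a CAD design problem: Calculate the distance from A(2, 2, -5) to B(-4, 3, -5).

d = √[(x₂-x₁)² + (y₂-y₁)² + (z₂-z₁)²]
  = √[(-6)² + 1² + 0²]
  = √[36 + 1 + 0]
  = √37
  ≈ 6.083

6.083


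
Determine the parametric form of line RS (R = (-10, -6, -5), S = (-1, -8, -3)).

Direction vector d = S - R = (-1 + 10, -8 + 6, -3 + 5) = (9, -2, 2)
Parametric form r = R + t·d:
x = -10 + 9t, y = -6 - 2t, z = -5 + 2t

x = -10 + 9t, y = -6 - 2t, z = -5 + 2t


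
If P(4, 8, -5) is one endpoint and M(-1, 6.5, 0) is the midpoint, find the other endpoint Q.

Q = 2M - P
  = (2·(-1) - 4, 2·6.5 - 8, 2·0 - (-5))
  = (-2 - 4, 13 - 8, 0 + 5)
  = (-6, 5, 5)

(-6, 5, 5)


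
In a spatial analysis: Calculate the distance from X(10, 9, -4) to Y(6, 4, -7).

d = √[(x₂-x₁)² + (y₂-y₁)² + (z₂-z₁)²]
  = √[(-4)² + (-5)² + (-3)²]
  = √[16 + 25 + 9]
  = √50
  ≈ 7.071

7.071


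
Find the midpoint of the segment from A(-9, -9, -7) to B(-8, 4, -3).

M = ((x₁+x₂)/2, (y₁+y₂)/2, (z₁+z₂)/2)
  = ((-9 - 8)/2, (-9 + 4)/2, (-7 - 3)/2)
  = (-17/2, -5/2, -10/2)
  = (-8.5, -2.5, -5)

(-8.5, -2.5, -5)


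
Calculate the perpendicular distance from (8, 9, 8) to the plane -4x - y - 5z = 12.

distance = |a·x₀ + b·y₀ + c·z₀ - d| / √(a² + b² + c²)
  = |(-4)·8 + (-1)·9 + (-5)·8 - 12| / √((-4)² + (-1)² + (-5)²)
  = |-32 - 9 - 40 - 12| / √(16 + 1 + 25)
  = |-93| / √42
  = 93 / 6.481
  ≈ 14.35

14.35


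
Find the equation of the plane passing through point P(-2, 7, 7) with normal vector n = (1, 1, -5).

The plane through P with normal n = (a, b, c) satisfies n·(r - P) = 0,
i.e. ax + by + cz = a·x₀ + b·y₀ + c·z₀.
d = 1·(-2) + 1·7 + (-5)·7
  = -2 + 7 - 35
  = -30
Equation: x + y - 5z = -30

x + y - 5z = -30


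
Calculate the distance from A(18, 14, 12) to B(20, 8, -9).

d = √[(x₂-x₁)² + (y₂-y₁)² + (z₂-z₁)²]
  = √[2² + (-6)² + (-21)²]
  = √[4 + 36 + 441]
  = √481
  ≈ 21.93

21.93


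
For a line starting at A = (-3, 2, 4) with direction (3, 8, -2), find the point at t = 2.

P(t) = A + t·d
  = (-3 + 3·2, 2 + 8·2, 4 + (-2)·2)
  = (-3 + 6, 2 + 16, 4 - 4)
  = (3, 18, 0)

(3, 18, 0)


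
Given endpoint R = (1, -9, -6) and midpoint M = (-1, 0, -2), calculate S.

S = 2M - R
  = (2·(-1) - 1, 2·0 - (-9), 2·(-2) - (-6))
  = (-2 - 1, 0 + 9, -4 + 6)
  = (-3, 9, 2)

(-3, 9, 2)


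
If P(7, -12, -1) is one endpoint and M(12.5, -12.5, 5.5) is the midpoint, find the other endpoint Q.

Q = 2M - P
  = (2·12.5 - 7, 2·(-12.5) - (-12), 2·5.5 - (-1))
  = (25 - 7, -25 + 12, 11 + 1)
  = (18, -13, 12)

(18, -13, 12)


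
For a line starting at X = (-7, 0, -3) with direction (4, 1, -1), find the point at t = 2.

P(t) = X + t·d
  = (-7 + 4·2, 0 + 1·2, -3 + (-1)·2)
  = (-7 + 8, 0 + 2, -3 - 2)
  = (1, 2, -5)

(1, 2, -5)


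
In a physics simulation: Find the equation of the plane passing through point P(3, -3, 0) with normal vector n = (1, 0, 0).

The plane through P with normal n = (a, b, c) satisfies n·(r - P) = 0,
i.e. ax + by + cz = a·x₀ + b·y₀ + c·z₀.
d = 1·3 + 0·(-3) + 0·0
  = 3 + 0 + 0
  = 3
Equation: x = 3

x = 3


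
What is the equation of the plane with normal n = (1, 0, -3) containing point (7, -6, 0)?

The plane through P with normal n = (a, b, c) satisfies n·(r - P) = 0,
i.e. ax + by + cz = a·x₀ + b·y₀ + c·z₀.
d = 1·7 + 0·(-6) + (-3)·0
  = 7 + 0 + 0
  = 7
Equation: x - 3z = 7

x - 3z = 7


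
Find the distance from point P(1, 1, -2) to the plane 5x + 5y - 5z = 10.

distance = |a·x₀ + b·y₀ + c·z₀ - d| / √(a² + b² + c²)
  = |5·1 + 5·1 + (-5)·(-2) - 10| / √(5² + 5² + (-5)²)
  = |5 + 5 + 10 - 10| / √(25 + 25 + 25)
  = |10| / √75
  = 10 / 8.66
  ≈ 1.155

1.155


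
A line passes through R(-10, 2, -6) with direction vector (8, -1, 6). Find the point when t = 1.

P(t) = R + t·d
  = (-10 + 8·1, 2 + (-1)·1, -6 + 6·1)
  = (-10 + 8, 2 - 1, -6 + 6)
  = (-2, 1, 0)

(-2, 1, 0)


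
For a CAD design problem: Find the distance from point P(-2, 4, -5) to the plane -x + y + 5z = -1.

distance = |a·x₀ + b·y₀ + c·z₀ - d| / √(a² + b² + c²)
  = |(-1)·(-2) + 1·4 + 5·(-5) - (-1)| / √((-1)² + 1² + 5²)
  = |2 + 4 - 25 + 1| / √(1 + 1 + 25)
  = |-18| / √27
  = 18 / 5.196
  ≈ 3.464

3.464


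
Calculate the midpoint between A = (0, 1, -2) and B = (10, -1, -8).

M = ((x₁+x₂)/2, (y₁+y₂)/2, (z₁+z₂)/2)
  = ((0 + 10)/2, (1 - 1)/2, (-2 - 8)/2)
  = (10/2, 0/2, -10/2)
  = (5, 0, -5)

(5, 0, -5)


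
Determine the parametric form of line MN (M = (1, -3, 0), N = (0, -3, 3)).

Direction vector d = N - M = (0 - 1, -3 + 3, 3 + 0) = (-1, 0, 3)
Parametric form r = M + t·d:
x = 1 - t, y = -3, z = 0 + 3t

x = 1 - t, y = -3, z = 0 + 3t


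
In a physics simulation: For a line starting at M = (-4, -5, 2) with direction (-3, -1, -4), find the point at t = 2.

P(t) = M + t·d
  = (-4 + (-3)·2, -5 + (-1)·2, 2 + (-4)·2)
  = (-4 - 6, -5 - 2, 2 - 8)
  = (-10, -7, -6)

(-10, -7, -6)


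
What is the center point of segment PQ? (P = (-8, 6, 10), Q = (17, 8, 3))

M = ((x₁+x₂)/2, (y₁+y₂)/2, (z₁+z₂)/2)
  = ((-8 + 17)/2, (6 + 8)/2, (10 + 3)/2)
  = (9/2, 14/2, 13/2)
  = (4.5, 7, 6.5)

(4.5, 7, 6.5)


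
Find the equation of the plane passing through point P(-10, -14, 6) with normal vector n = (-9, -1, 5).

The plane through P with normal n = (a, b, c) satisfies n·(r - P) = 0,
i.e. ax + by + cz = a·x₀ + b·y₀ + c·z₀.
d = (-9)·(-10) + (-1)·(-14) + 5·6
  = 90 + 14 + 30
  = 134
Equation: -9x - y + 5z = 134

-9x - y + 5z = 134


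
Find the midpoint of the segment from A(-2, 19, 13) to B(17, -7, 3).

M = ((x₁+x₂)/2, (y₁+y₂)/2, (z₁+z₂)/2)
  = ((-2 + 17)/2, (19 - 7)/2, (13 + 3)/2)
  = (15/2, 12/2, 16/2)
  = (7.5, 6, 8)

(7.5, 6, 8)


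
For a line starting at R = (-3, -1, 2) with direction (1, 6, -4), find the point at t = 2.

P(t) = R + t·d
  = (-3 + 1·2, -1 + 6·2, 2 + (-4)·2)
  = (-3 + 2, -1 + 12, 2 - 8)
  = (-1, 11, -6)

(-1, 11, -6)


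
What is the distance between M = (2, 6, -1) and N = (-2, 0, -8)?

d = √[(x₂-x₁)² + (y₂-y₁)² + (z₂-z₁)²]
  = √[(-4)² + (-6)² + (-7)²]
  = √[16 + 36 + 49]
  = √101
  ≈ 10.05

10.05


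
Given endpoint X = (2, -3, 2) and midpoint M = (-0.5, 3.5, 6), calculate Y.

Y = 2M - X
  = (2·(-0.5) - 2, 2·3.5 - (-3), 2·6 - 2)
  = (-1 - 2, 7 + 3, 12 - 2)
  = (-3, 10, 10)

(-3, 10, 10)


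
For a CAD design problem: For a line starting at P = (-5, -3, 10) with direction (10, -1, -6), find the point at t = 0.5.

P(t) = P + t·d
  = (-5 + 10·0.5, -3 + (-1)·0.5, 10 + (-6)·0.5)
  = (-5 + 5, -3 - 0.5, 10 - 3)
  = (0, -3.5, 7)

(0, -3.5, 7)


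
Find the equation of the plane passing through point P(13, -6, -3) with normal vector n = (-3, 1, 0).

The plane through P with normal n = (a, b, c) satisfies n·(r - P) = 0,
i.e. ax + by + cz = a·x₀ + b·y₀ + c·z₀.
d = (-3)·13 + 1·(-6) + 0·(-3)
  = -39 - 6 + 0
  = -45
Equation: -3x + y = -45

-3x + y = -45


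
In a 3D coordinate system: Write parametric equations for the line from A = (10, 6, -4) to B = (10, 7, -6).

Direction vector d = B - A = (10 - 10, 7 - 6, -6 + 4) = (0, 1, -2)
Parametric form r = A + t·d:
x = 10, y = 6 + t, z = -4 - 2t

x = 10, y = 6 + t, z = -4 - 2t


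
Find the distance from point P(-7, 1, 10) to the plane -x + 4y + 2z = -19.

distance = |a·x₀ + b·y₀ + c·z₀ - d| / √(a² + b² + c²)
  = |(-1)·(-7) + 4·1 + 2·10 - (-19)| / √((-1)² + 4² + 2²)
  = |7 + 4 + 20 + 19| / √(1 + 16 + 4)
  = |50| / √21
  = 50 / 4.583
  ≈ 10.91

10.91


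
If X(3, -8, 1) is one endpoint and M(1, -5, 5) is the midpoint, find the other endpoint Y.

Y = 2M - X
  = (2·1 - 3, 2·(-5) - (-8), 2·5 - 1)
  = (2 - 3, -10 + 8, 10 - 1)
  = (-1, -2, 9)

(-1, -2, 9)


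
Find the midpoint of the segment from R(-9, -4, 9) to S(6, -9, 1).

M = ((x₁+x₂)/2, (y₁+y₂)/2, (z₁+z₂)/2)
  = ((-9 + 6)/2, (-4 - 9)/2, (9 + 1)/2)
  = (-3/2, -13/2, 10/2)
  = (-1.5, -6.5, 5)

(-1.5, -6.5, 5)


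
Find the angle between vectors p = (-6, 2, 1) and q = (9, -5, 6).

p·q = (-6)·9 + 2·(-5) + 1·6 = -54 - 10 + 6 = -58
|p| = √((-6)² + 2² + 1²) = √41 ≈ 6.403
|q| = √(9² + (-5)² + 6²) = √142 ≈ 11.92
cos θ = (p·q)/(|p||q|) = -58/(6.403·11.92) ≈ -0.7601
θ = arccos(-0.7601) ≈ 139.5°

139.5°


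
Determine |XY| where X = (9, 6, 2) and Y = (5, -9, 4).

d = √[(x₂-x₁)² + (y₂-y₁)² + (z₂-z₁)²]
  = √[(-4)² + (-15)² + 2²]
  = √[16 + 225 + 4]
  = √245
  ≈ 15.65

15.65


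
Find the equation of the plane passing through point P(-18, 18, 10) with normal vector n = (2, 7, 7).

The plane through P with normal n = (a, b, c) satisfies n·(r - P) = 0,
i.e. ax + by + cz = a·x₀ + b·y₀ + c·z₀.
d = 2·(-18) + 7·18 + 7·10
  = -36 + 126 + 70
  = 160
Equation: 2x + 7y + 7z = 160

2x + 7y + 7z = 160


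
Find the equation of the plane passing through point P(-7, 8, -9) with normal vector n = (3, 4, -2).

The plane through P with normal n = (a, b, c) satisfies n·(r - P) = 0,
i.e. ax + by + cz = a·x₀ + b·y₀ + c·z₀.
d = 3·(-7) + 4·8 + (-2)·(-9)
  = -21 + 32 + 18
  = 29
Equation: 3x + 4y - 2z = 29

3x + 4y - 2z = 29


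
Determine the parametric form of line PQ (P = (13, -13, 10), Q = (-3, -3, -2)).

Direction vector d = Q - P = (-3 - 13, -3 + 13, -2 - 10) = (-16, 10, -12)
Parametric form r = P + t·d:
x = 13 - 16t, y = -13 + 10t, z = 10 - 12t

x = 13 - 16t, y = -13 + 10t, z = 10 - 12t


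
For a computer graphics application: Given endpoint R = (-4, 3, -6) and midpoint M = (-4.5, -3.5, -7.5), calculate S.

S = 2M - R
  = (2·(-4.5) - (-4), 2·(-3.5) - 3, 2·(-7.5) - (-6))
  = (-9 + 4, -7 - 3, -15 + 6)
  = (-5, -10, -9)

(-5, -10, -9)


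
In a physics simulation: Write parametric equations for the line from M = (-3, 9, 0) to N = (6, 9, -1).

Direction vector d = N - M = (6 + 3, 9 - 9, -1 + 0) = (9, 0, -1)
Parametric form r = M + t·d:
x = -3 + 9t, y = 9, z = 0 - t

x = -3 + 9t, y = 9, z = 0 - t


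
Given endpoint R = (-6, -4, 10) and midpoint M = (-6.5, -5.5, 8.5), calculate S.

S = 2M - R
  = (2·(-6.5) - (-6), 2·(-5.5) - (-4), 2·8.5 - 10)
  = (-13 + 6, -11 + 4, 17 - 10)
  = (-7, -7, 7)

(-7, -7, 7)


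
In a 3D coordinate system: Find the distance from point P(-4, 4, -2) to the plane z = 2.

distance = |a·x₀ + b·y₀ + c·z₀ - d| / √(a² + b² + c²)
  = |0·(-4) + 0·4 + 1·(-2) - 2| / √(0² + 0² + 1²)
  = |0 + 0 - 2 - 2| / √(0 + 0 + 1)
  = |-4| / √1
  = 4 / 1
  ≈ 4

4


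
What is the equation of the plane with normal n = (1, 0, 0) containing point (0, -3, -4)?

The plane through P with normal n = (a, b, c) satisfies n·(r - P) = 0,
i.e. ax + by + cz = a·x₀ + b·y₀ + c·z₀.
d = 1·0 + 0·(-3) + 0·(-4)
  = 0 + 0 + 0
  = 0
Equation: x = 0

x = 0


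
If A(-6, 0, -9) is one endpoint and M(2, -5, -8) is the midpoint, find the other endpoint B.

B = 2M - A
  = (2·2 - (-6), 2·(-5) - 0, 2·(-8) - (-9))
  = (4 + 6, -10 + 0, -16 + 9)
  = (10, -10, -7)

(10, -10, -7)


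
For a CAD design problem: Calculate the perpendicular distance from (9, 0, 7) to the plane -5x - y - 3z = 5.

distance = |a·x₀ + b·y₀ + c·z₀ - d| / √(a² + b² + c²)
  = |(-5)·9 + (-1)·0 + (-3)·7 - 5| / √((-5)² + (-1)² + (-3)²)
  = |-45 + 0 - 21 - 5| / √(25 + 1 + 9)
  = |-71| / √35
  = 71 / 5.916
  ≈ 12

12


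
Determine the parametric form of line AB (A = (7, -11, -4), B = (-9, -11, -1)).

Direction vector d = B - A = (-9 - 7, -11 + 11, -1 + 4) = (-16, 0, 3)
Parametric form r = A + t·d:
x = 7 - 16t, y = -11, z = -4 + 3t

x = 7 - 16t, y = -11, z = -4 + 3t


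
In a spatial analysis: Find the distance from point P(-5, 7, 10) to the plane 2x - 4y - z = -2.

distance = |a·x₀ + b·y₀ + c·z₀ - d| / √(a² + b² + c²)
  = |2·(-5) + (-4)·7 + (-1)·10 - (-2)| / √(2² + (-4)² + (-1)²)
  = |-10 - 28 - 10 + 2| / √(4 + 16 + 1)
  = |-46| / √21
  = 46 / 4.583
  ≈ 10.04

10.04


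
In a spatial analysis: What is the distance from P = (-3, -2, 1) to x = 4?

distance = |a·x₀ + b·y₀ + c·z₀ - d| / √(a² + b² + c²)
  = |1·(-3) + 0·(-2) + 0·1 - 4| / √(1² + 0² + 0²)
  = |-3 + 0 + 0 - 4| / √(1 + 0 + 0)
  = |-7| / √1
  = 7 / 1
  ≈ 7

7


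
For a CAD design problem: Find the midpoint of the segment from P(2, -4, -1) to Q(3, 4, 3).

M = ((x₁+x₂)/2, (y₁+y₂)/2, (z₁+z₂)/2)
  = ((2 + 3)/2, (-4 + 4)/2, (-1 + 3)/2)
  = (5/2, 0/2, 2/2)
  = (2.5, 0, 1)

(2.5, 0, 1)


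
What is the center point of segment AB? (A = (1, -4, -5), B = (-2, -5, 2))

M = ((x₁+x₂)/2, (y₁+y₂)/2, (z₁+z₂)/2)
  = ((1 - 2)/2, (-4 - 5)/2, (-5 + 2)/2)
  = (-1/2, -9/2, -3/2)
  = (-0.5, -4.5, -1.5)

(-0.5, -4.5, -1.5)


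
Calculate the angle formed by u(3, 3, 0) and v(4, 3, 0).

u·v = 3·4 + 3·3 + 0·0 = 12 + 9 + 0 = 21
|u| = √(3² + 3² + 0²) = √18 ≈ 4.243
|v| = √(4² + 3² + 0²) = √25 ≈ 5
cos θ = (u·v)/(|u||v|) = 21/(4.243·5) ≈ 0.9899
θ = arccos(0.9899) ≈ 8.13°

8.13°


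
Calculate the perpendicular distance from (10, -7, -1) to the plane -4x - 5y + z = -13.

distance = |a·x₀ + b·y₀ + c·z₀ - d| / √(a² + b² + c²)
  = |(-4)·10 + (-5)·(-7) + 1·(-1) - (-13)| / √((-4)² + (-5)² + 1²)
  = |-40 + 35 - 1 + 13| / √(16 + 25 + 1)
  = |7| / √42
  = 7 / 6.481
  ≈ 1.08

1.08


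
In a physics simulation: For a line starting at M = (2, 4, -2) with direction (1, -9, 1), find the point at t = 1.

P(t) = M + t·d
  = (2 + 1·1, 4 + (-9)·1, -2 + 1·1)
  = (2 + 1, 4 - 9, -2 + 1)
  = (3, -5, -1)

(3, -5, -1)


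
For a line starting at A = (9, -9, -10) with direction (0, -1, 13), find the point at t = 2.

P(t) = A + t·d
  = (9 + 0·2, -9 + (-1)·2, -10 + 13·2)
  = (9 + 0, -9 - 2, -10 + 26)
  = (9, -11, 16)

(9, -11, 16)


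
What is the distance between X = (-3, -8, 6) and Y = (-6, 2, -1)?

d = √[(x₂-x₁)² + (y₂-y₁)² + (z₂-z₁)²]
  = √[(-3)² + 10² + (-7)²]
  = √[9 + 100 + 49]
  = √158
  ≈ 12.57

12.57


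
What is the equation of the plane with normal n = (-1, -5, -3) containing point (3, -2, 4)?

The plane through P with normal n = (a, b, c) satisfies n·(r - P) = 0,
i.e. ax + by + cz = a·x₀ + b·y₀ + c·z₀.
d = (-1)·3 + (-5)·(-2) + (-3)·4
  = -3 + 10 - 12
  = -5
Equation: -x - 5y - 3z = -5

-x - 5y - 3z = -5


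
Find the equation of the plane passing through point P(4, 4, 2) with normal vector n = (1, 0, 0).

The plane through P with normal n = (a, b, c) satisfies n·(r - P) = 0,
i.e. ax + by + cz = a·x₀ + b·y₀ + c·z₀.
d = 1·4 + 0·4 + 0·2
  = 4 + 0 + 0
  = 4
Equation: x = 4

x = 4


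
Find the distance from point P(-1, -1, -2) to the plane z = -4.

distance = |a·x₀ + b·y₀ + c·z₀ - d| / √(a² + b² + c²)
  = |0·(-1) + 0·(-1) + 1·(-2) - (-4)| / √(0² + 0² + 1²)
  = |0 + 0 - 2 + 4| / √(0 + 0 + 1)
  = |2| / √1
  = 2 / 1
  ≈ 2

2


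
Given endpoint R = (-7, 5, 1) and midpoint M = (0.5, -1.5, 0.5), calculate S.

S = 2M - R
  = (2·0.5 - (-7), 2·(-1.5) - 5, 2·0.5 - 1)
  = (1 + 7, -3 - 5, 1 - 1)
  = (8, -8, 0)

(8, -8, 0)


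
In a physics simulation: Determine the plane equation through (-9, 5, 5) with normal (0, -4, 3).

The plane through P with normal n = (a, b, c) satisfies n·(r - P) = 0,
i.e. ax + by + cz = a·x₀ + b·y₀ + c·z₀.
d = 0·(-9) + (-4)·5 + 3·5
  = 0 - 20 + 15
  = -5
Equation: -4y + 3z = -5

-4y + 3z = -5


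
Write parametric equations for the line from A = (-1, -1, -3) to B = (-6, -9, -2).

Direction vector d = B - A = (-6 + 1, -9 + 1, -2 + 3) = (-5, -8, 1)
Parametric form r = A + t·d:
x = -1 - 5t, y = -1 - 8t, z = -3 + t

x = -1 - 5t, y = -1 - 8t, z = -3 + t


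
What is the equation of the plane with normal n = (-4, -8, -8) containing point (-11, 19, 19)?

The plane through P with normal n = (a, b, c) satisfies n·(r - P) = 0,
i.e. ax + by + cz = a·x₀ + b·y₀ + c·z₀.
d = (-4)·(-11) + (-8)·19 + (-8)·19
  = 44 - 152 - 152
  = -260
Equation: -4x - 8y - 8z = -260

-4x - 8y - 8z = -260


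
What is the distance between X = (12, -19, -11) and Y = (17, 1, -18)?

d = √[(x₂-x₁)² + (y₂-y₁)² + (z₂-z₁)²]
  = √[5² + 20² + (-7)²]
  = √[25 + 400 + 49]
  = √474
  ≈ 21.77

21.77


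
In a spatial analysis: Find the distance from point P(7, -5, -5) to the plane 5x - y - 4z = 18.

distance = |a·x₀ + b·y₀ + c·z₀ - d| / √(a² + b² + c²)
  = |5·7 + (-1)·(-5) + (-4)·(-5) - 18| / √(5² + (-1)² + (-4)²)
  = |35 + 5 + 20 - 18| / √(25 + 1 + 16)
  = |42| / √42
  = 42 / 6.481
  ≈ 6.481

6.481


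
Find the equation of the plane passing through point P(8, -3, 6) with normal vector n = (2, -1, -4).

The plane through P with normal n = (a, b, c) satisfies n·(r - P) = 0,
i.e. ax + by + cz = a·x₀ + b·y₀ + c·z₀.
d = 2·8 + (-1)·(-3) + (-4)·6
  = 16 + 3 - 24
  = -5
Equation: 2x - y - 4z = -5

2x - y - 4z = -5


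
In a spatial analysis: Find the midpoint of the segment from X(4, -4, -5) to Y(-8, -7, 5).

M = ((x₁+x₂)/2, (y₁+y₂)/2, (z₁+z₂)/2)
  = ((4 - 8)/2, (-4 - 7)/2, (-5 + 5)/2)
  = (-4/2, -11/2, 0/2)
  = (-2, -5.5, 0)

(-2, -5.5, 0)


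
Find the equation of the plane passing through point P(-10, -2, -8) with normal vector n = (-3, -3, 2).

The plane through P with normal n = (a, b, c) satisfies n·(r - P) = 0,
i.e. ax + by + cz = a·x₀ + b·y₀ + c·z₀.
d = (-3)·(-10) + (-3)·(-2) + 2·(-8)
  = 30 + 6 - 16
  = 20
Equation: -3x - 3y + 2z = 20

-3x - 3y + 2z = 20


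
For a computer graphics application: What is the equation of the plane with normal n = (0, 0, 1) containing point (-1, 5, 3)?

The plane through P with normal n = (a, b, c) satisfies n·(r - P) = 0,
i.e. ax + by + cz = a·x₀ + b·y₀ + c·z₀.
d = 0·(-1) + 0·5 + 1·3
  = 0 + 0 + 3
  = 3
Equation: z = 3

z = 3


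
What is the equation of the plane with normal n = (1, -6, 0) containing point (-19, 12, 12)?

The plane through P with normal n = (a, b, c) satisfies n·(r - P) = 0,
i.e. ax + by + cz = a·x₀ + b·y₀ + c·z₀.
d = 1·(-19) + (-6)·12 + 0·12
  = -19 - 72 + 0
  = -91
Equation: x - 6y = -91

x - 6y = -91


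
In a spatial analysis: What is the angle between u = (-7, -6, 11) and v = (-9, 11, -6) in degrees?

u·v = (-7)·(-9) + (-6)·11 + 11·(-6) = 63 - 66 - 66 = -69
|u| = √((-7)² + (-6)² + 11²) = √206 ≈ 14.35
|v| = √((-9)² + 11² + (-6)²) = √238 ≈ 15.43
cos θ = (u·v)/(|u||v|) = -69/(14.35·15.43) ≈ -0.3116
θ = arccos(-0.3116) ≈ 108.2°

108.2°


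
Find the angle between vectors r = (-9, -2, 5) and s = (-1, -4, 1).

r·s = (-9)·(-1) + (-2)·(-4) + 5·1 = 9 + 8 + 5 = 22
|r| = √((-9)² + (-2)² + 5²) = √110 ≈ 10.49
|s| = √((-1)² + (-4)² + 1²) = √18 ≈ 4.243
cos θ = (r·s)/(|r||s|) = 22/(10.49·4.243) ≈ 0.4944
θ = arccos(0.4944) ≈ 60.37°

60.37°
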